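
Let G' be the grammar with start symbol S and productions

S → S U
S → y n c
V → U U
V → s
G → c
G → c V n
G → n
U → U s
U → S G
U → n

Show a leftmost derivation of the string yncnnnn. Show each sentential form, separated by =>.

S=>SU=>SUU=>SUUU=>SUUUU=>yncUUUU=>yncnUUU=>yncnnUU=>yncnnnU=>yncnnnn

S => SU   [S → S U]
SU => SUU   [S → S U]
SUU => SUUU   [S → S U]
SUUU => SUUUU   [S → S U]
SUUUU => yncUUUU   [S → y n c]
yncUUUU => yncnUUU   [U → n]
yncnUUU => yncnnUU   [U → n]
yncnnUU => yncnnnU   [U → n]
yncnnnU => yncnnnn   [U → n]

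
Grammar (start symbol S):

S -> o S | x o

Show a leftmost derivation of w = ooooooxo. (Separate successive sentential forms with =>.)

S => oS => ooS => oooS => ooooS => oooooS => ooooooS => ooooooxo

S => oS   [S -> o S]
oS => ooS   [S -> o S]
ooS => oooS   [S -> o S]
oooS => ooooS   [S -> o S]
ooooS => oooooS   [S -> o S]
oooooS => ooooooS   [S -> o S]
ooooooS => ooooooxo   [S -> x o]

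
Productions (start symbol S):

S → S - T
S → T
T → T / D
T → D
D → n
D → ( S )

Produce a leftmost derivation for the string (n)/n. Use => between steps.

S => T   [S → T]
T => T/D   [T → T / D]
T/D => D/D   [T → D]
D/D => (S)/D   [D → ( S )]
(S)/D => (T)/D   [S → T]
(T)/D => (D)/D   [T → D]
(D)/D => (n)/D   [D → n]
(n)/D => (n)/n   [D → n]

S => T => T/D => D/D => (S)/D => (T)/D => (D)/D => (n)/D => (n)/n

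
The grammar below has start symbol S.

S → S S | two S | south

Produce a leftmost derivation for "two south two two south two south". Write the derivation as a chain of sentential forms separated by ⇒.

S ⇒ S S ⇒ two S S ⇒ two south S ⇒ two south two S ⇒ two south two two S ⇒ two south two two S S ⇒ two south two two south S ⇒ two south two two south two S ⇒ two south two two south two south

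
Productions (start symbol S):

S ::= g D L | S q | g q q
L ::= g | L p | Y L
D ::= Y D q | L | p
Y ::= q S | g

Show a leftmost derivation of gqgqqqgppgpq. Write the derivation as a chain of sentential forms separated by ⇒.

S ⇒ Sq ⇒ gDLq ⇒ gLLq ⇒ gLpLq ⇒ gLppLq ⇒ gYLppLq ⇒ gqSLppLq ⇒ gqSqLppLq ⇒ gqgqqqLppLq ⇒ gqgqqqgppLq ⇒ gqgqqqgppLpq ⇒ gqgqqqgppgpq

S ⇒ Sq   [S ::= S q]
Sq ⇒ gDLq   [S ::= g D L]
gDLq ⇒ gLLq   [D ::= L]
gLLq ⇒ gLpLq   [L ::= L p]
gLpLq ⇒ gLppLq   [L ::= L p]
gLppLq ⇒ gYLppLq   [L ::= Y L]
gYLppLq ⇒ gqSLppLq   [Y ::= q S]
gqSLppLq ⇒ gqSqLppLq   [S ::= S q]
gqSqLppLq ⇒ gqgqqqLppLq   [S ::= g q q]
gqgqqqLppLq ⇒ gqgqqqgppLq   [L ::= g]
gqgqqqgppLq ⇒ gqgqqqgppLpq   [L ::= L p]
gqgqqqgppLpq ⇒ gqgqqqgppgpq   [L ::= g]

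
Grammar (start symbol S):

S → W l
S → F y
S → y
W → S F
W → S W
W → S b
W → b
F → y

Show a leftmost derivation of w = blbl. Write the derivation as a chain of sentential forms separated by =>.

S => Wl => SWl => WlWl => blWl => blbl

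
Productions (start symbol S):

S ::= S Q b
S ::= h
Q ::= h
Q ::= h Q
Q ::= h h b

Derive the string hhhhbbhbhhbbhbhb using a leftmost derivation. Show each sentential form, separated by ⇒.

S ⇒ SQb ⇒ SQbQb ⇒ SQbQbQb ⇒ SQbQbQbQb ⇒ SQbQbQbQbQb ⇒ hQbQbQbQbQb ⇒ hhQbQbQbQbQb ⇒ hhhhbbQbQbQbQb ⇒ hhhhbbhbQbQbQb ⇒ hhhhbbhbhhbbQbQb ⇒ hhhhbbhbhhbbhbQb ⇒ hhhhbbhbhhbbhbhb

S ⇒ SQb   [S ::= S Q b]
SQb ⇒ SQbQb   [S ::= S Q b]
SQbQb ⇒ SQbQbQb   [S ::= S Q b]
SQbQbQb ⇒ SQbQbQbQb   [S ::= S Q b]
SQbQbQbQb ⇒ SQbQbQbQbQb   [S ::= S Q b]
SQbQbQbQbQb ⇒ hQbQbQbQbQb   [S ::= h]
hQbQbQbQbQb ⇒ hhQbQbQbQbQb   [Q ::= h Q]
hhQbQbQbQbQb ⇒ hhhhbbQbQbQbQb   [Q ::= h h b]
hhhhbbQbQbQbQb ⇒ hhhhbbhbQbQbQb   [Q ::= h]
hhhhbbhbQbQbQb ⇒ hhhhbbhbhhbbQbQb   [Q ::= h h b]
hhhhbbhbhhbbQbQb ⇒ hhhhbbhbhhbbhbQb   [Q ::= h]
hhhhbbhbhhbbhbQb ⇒ hhhhbbhbhhbbhbhb   [Q ::= h]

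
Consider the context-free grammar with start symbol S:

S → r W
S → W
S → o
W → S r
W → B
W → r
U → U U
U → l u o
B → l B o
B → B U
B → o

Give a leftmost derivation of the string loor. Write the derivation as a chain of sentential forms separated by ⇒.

S ⇒ W ⇒ Sr ⇒ Wr ⇒ Br ⇒ lBor ⇒ loor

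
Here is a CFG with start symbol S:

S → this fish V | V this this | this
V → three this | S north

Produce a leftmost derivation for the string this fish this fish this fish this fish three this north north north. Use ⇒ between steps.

S ⇒ this fish V   [S → this fish V]
this fish V ⇒ this fish S north   [V → S north]
this fish S north ⇒ this fish this fish V north   [S → this fish V]
this fish this fish V north ⇒ this fish this fish S north north   [V → S north]
this fish this fish S north north ⇒ this fish this fish this fish V north north   [S → this fish V]
this fish this fish this fish V north north ⇒ this fish this fish this fish S north north north   [V → S north]
this fish this fish this fish S north north north ⇒ this fish this fish this fish this fish V north north north   [S → this fish V]
this fish this fish this fish this fish V north north north ⇒ this fish this fish this fish this fish three this north north north   [V → three this]

S ⇒ this fish V ⇒ this fish S north ⇒ this fish this fish V north ⇒ this fish this fish S north north ⇒ this fish this fish this fish V north north ⇒ this fish this fish this fish S north north north ⇒ this fish this fish this fish this fish V north north north ⇒ this fish this fish this fish this fish three this north north north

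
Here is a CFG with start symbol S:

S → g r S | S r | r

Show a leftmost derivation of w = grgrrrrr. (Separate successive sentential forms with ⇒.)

S⇒Sr⇒Srr⇒Srrr⇒grSrrr⇒grgrSrrr⇒grgrrrrr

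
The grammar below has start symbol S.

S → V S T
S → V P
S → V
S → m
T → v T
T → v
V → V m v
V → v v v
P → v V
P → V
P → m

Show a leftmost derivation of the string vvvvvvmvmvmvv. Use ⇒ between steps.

S ⇒ VST ⇒ vvvST ⇒ vvvVSTT ⇒ vvvVmvSTT ⇒ vvvVmvmvSTT ⇒ vvvvvvmvmvSTT ⇒ vvvvvvmvmvmTT ⇒ vvvvvvmvmvmvT ⇒ vvvvvvmvmvmvv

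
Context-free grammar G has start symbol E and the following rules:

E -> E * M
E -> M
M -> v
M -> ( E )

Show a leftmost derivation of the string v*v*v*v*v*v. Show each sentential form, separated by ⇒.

E ⇒ E*M   [E -> E * M]
E*M ⇒ E*M*M   [E -> E * M]
E*M*M ⇒ E*M*M*M   [E -> E * M]
E*M*M*M ⇒ E*M*M*M*M   [E -> E * M]
E*M*M*M*M ⇒ E*M*M*M*M*M   [E -> E * M]
E*M*M*M*M*M ⇒ M*M*M*M*M*M   [E -> M]
M*M*M*M*M*M ⇒ v*M*M*M*M*M   [M -> v]
v*M*M*M*M*M ⇒ v*v*M*M*M*M   [M -> v]
v*v*M*M*M*M ⇒ v*v*v*M*M*M   [M -> v]
v*v*v*M*M*M ⇒ v*v*v*v*M*M   [M -> v]
v*v*v*v*M*M ⇒ v*v*v*v*v*M   [M -> v]
v*v*v*v*v*M ⇒ v*v*v*v*v*v   [M -> v]

E⇒E*M⇒E*M*M⇒E*M*M*M⇒E*M*M*M*M⇒E*M*M*M*M*M⇒M*M*M*M*M*M⇒v*M*M*M*M*M⇒v*v*M*M*M*M⇒v*v*v*M*M*M⇒v*v*v*v*M*M⇒v*v*v*v*v*M⇒v*v*v*v*v*v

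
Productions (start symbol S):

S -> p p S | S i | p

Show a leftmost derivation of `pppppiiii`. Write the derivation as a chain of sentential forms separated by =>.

S => ppS => ppSi => ppSii => ppSiii => ppSiiii => ppppSiiii => pppppiiii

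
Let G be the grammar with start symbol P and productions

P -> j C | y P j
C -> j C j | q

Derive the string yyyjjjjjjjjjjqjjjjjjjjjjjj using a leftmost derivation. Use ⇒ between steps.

P ⇒ yPj   [P -> y P j]
yPj ⇒ yyPjj   [P -> y P j]
yyPjj ⇒ yyyPjjj   [P -> y P j]
yyyPjjj ⇒ yyyjCjjj   [P -> j C]
yyyjCjjj ⇒ yyyjjCjjjj   [C -> j C j]
yyyjjCjjjj ⇒ yyyjjjCjjjjj   [C -> j C j]
yyyjjjCjjjjj ⇒ yyyjjjjCjjjjjj   [C -> j C j]
yyyjjjjCjjjjjj ⇒ yyyjjjjjCjjjjjjj   [C -> j C j]
yyyjjjjjCjjjjjjj ⇒ yyyjjjjjjCjjjjjjjj   [C -> j C j]
yyyjjjjjjCjjjjjjjj ⇒ yyyjjjjjjjCjjjjjjjjj   [C -> j C j]
yyyjjjjjjjCjjjjjjjjj ⇒ yyyjjjjjjjjCjjjjjjjjjj   [C -> j C j]
yyyjjjjjjjjCjjjjjjjjjj ⇒ yyyjjjjjjjjjCjjjjjjjjjjj   [C -> j C j]
yyyjjjjjjjjjCjjjjjjjjjjj ⇒ yyyjjjjjjjjjjCjjjjjjjjjjjj   [C -> j C j]
yyyjjjjjjjjjjCjjjjjjjjjjjj ⇒ yyyjjjjjjjjjjqjjjjjjjjjjjj   [C -> q]

P ⇒ yPj ⇒ yyPjj ⇒ yyyPjjj ⇒ yyyjCjjj ⇒ yyyjjCjjjj ⇒ yyyjjjCjjjjj ⇒ yyyjjjjCjjjjjj ⇒ yyyjjjjjCjjjjjjj ⇒ yyyjjjjjjCjjjjjjjj ⇒ yyyjjjjjjjCjjjjjjjjj ⇒ yyyjjjjjjjjCjjjjjjjjjj ⇒ yyyjjjjjjjjjCjjjjjjjjjjj ⇒ yyyjjjjjjjjjjCjjjjjjjjjjjj ⇒ yyyjjjjjjjjjjqjjjjjjjjjjjj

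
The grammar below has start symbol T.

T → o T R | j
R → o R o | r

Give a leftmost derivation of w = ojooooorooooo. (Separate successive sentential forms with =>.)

T => oTR => ojR => ojoRo => ojooRoo => ojoooRooo => ojooooRoooo => ojoooooRooooo => ojooooorooooo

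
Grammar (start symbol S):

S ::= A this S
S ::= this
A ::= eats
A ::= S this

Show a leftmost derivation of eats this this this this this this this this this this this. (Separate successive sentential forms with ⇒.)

S ⇒ A this S   [S ::= A this S]
A this S ⇒ eats this S   [A ::= eats]
eats this S ⇒ eats this A this S   [S ::= A this S]
eats this A this S ⇒ eats this S this this S   [A ::= S this]
eats this S this this S ⇒ eats this A this S this this S   [S ::= A this S]
eats this A this S this this S ⇒ eats this S this this S this this S   [A ::= S this]
eats this S this this S this this S ⇒ eats this this this this S this this S   [S ::= this]
eats this this this this S this this S ⇒ eats this this this this A this S this this S   [S ::= A this S]
eats this this this this A this S this this S ⇒ eats this this this this S this this S this this S   [A ::= S this]
eats this this this this S this this S this this S ⇒ eats this this this this this this this S this this S   [S ::= this]
eats this this this this this this this S this this S ⇒ eats this this this this this this this this this this S   [S ::= this]
eats this this this this this this this this this this S ⇒ eats this this this this this this this this this this this   [S ::= this]

S ⇒ A this S ⇒ eats this S ⇒ eats this A this S ⇒ eats this S this this S ⇒ eats this A this S this this S ⇒ eats this S this this S this this S ⇒ eats this this this this S this this S ⇒ eats this this this this A this S this this S ⇒ eats this this this this S this this S this this S ⇒ eats this this this this this this this S this this S ⇒ eats this this this this this this this this this this S ⇒ eats this this this this this this this this this this this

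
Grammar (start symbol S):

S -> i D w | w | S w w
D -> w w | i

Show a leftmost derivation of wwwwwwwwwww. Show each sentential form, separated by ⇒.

S ⇒ Sww ⇒ Swwww ⇒ Swwwwww ⇒ Swwwwwwww ⇒ Swwwwwwwwww ⇒ wwwwwwwwwww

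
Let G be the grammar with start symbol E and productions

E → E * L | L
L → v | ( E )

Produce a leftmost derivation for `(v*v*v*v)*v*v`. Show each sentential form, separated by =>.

E => E*L   [E → E * L]
E*L => E*L*L   [E → E * L]
E*L*L => L*L*L   [E → L]
L*L*L => (E)*L*L   [L → ( E )]
(E)*L*L => (E*L)*L*L   [E → E * L]
(E*L)*L*L => (E*L*L)*L*L   [E → E * L]
(E*L*L)*L*L => (E*L*L*L)*L*L   [E → E * L]
(E*L*L*L)*L*L => (L*L*L*L)*L*L   [E → L]
(L*L*L*L)*L*L => (v*L*L*L)*L*L   [L → v]
(v*L*L*L)*L*L => (v*v*L*L)*L*L   [L → v]
(v*v*L*L)*L*L => (v*v*v*L)*L*L   [L → v]
(v*v*v*L)*L*L => (v*v*v*v)*L*L   [L → v]
(v*v*v*v)*L*L => (v*v*v*v)*v*L   [L → v]
(v*v*v*v)*v*L => (v*v*v*v)*v*v   [L → v]

E => E*L => E*L*L => L*L*L => (E)*L*L => (E*L)*L*L => (E*L*L)*L*L => (E*L*L*L)*L*L => (L*L*L*L)*L*L => (v*L*L*L)*L*L => (v*v*L*L)*L*L => (v*v*v*L)*L*L => (v*v*v*v)*L*L => (v*v*v*v)*v*L => (v*v*v*v)*v*v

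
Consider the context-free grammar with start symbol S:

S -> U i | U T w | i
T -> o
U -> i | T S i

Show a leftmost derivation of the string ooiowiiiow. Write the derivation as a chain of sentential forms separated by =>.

S => UTw => TSiTw => oSiTw => oUiiTw => oTSiiiTw => ooSiiiTw => ooUTwiiiTw => ooiTwiiiTw => ooiowiiiTw => ooiowiiiow

S => UTw   [S -> U T w]
UTw => TSiTw   [U -> T S i]
TSiTw => oSiTw   [T -> o]
oSiTw => oUiiTw   [S -> U i]
oUiiTw => oTSiiiTw   [U -> T S i]
oTSiiiTw => ooSiiiTw   [T -> o]
ooSiiiTw => ooUTwiiiTw   [S -> U T w]
ooUTwiiiTw => ooiTwiiiTw   [U -> i]
ooiTwiiiTw => ooiowiiiTw   [T -> o]
ooiowiiiTw => ooiowiiiow   [T -> o]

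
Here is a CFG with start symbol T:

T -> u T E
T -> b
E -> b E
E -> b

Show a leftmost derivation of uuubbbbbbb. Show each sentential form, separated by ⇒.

T⇒uTE⇒uuTEE⇒uuuTEEE⇒uuubEEE⇒uuubbEEE⇒uuubbbEEE⇒uuubbbbEE⇒uuubbbbbEE⇒uuubbbbbbE⇒uuubbbbbbb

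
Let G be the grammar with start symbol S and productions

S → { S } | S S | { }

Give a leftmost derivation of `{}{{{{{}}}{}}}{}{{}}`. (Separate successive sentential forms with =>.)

S => SS   [S → S S]
SS => SSS   [S → S S]
SSS => {}SS   [S → { }]
{}SS => {}{S}S   [S → { S }]
{}{S}S => {}{{S}}S   [S → { S }]
{}{{S}}S => {}{{SS}}S   [S → S S]
{}{{SS}}S => {}{{{S}S}}S   [S → { S }]
{}{{{S}S}}S => {}{{{{S}}S}}S   [S → { S }]
{}{{{{S}}S}}S => {}{{{{{}}}S}}S   [S → { }]
{}{{{{{}}}S}}S => {}{{{{{}}}{}}}S   [S → { }]
{}{{{{{}}}{}}}S => {}{{{{{}}}{}}}SS   [S → S S]
{}{{{{{}}}{}}}SS => {}{{{{{}}}{}}}{}S   [S → { }]
{}{{{{{}}}{}}}{}S => {}{{{{{}}}{}}}{}{S}   [S → { S }]
{}{{{{{}}}{}}}{}{S} => {}{{{{{}}}{}}}{}{{}}   [S → { }]

S=>SS=>SSS=>{}SS=>{}{S}S=>{}{{S}}S=>{}{{SS}}S=>{}{{{S}S}}S=>{}{{{{S}}S}}S=>{}{{{{{}}}S}}S=>{}{{{{{}}}{}}}S=>{}{{{{{}}}{}}}SS=>{}{{{{{}}}{}}}{}S=>{}{{{{{}}}{}}}{}{S}=>{}{{{{{}}}{}}}{}{{}}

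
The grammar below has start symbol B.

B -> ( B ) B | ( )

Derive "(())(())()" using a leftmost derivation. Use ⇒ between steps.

B ⇒ (B)B ⇒ (())B ⇒ (())(B)B ⇒ (())(())B ⇒ (())(())()

B ⇒ (B)B   [B -> ( B ) B]
(B)B ⇒ (())B   [B -> ( )]
(())B ⇒ (())(B)B   [B -> ( B ) B]
(())(B)B ⇒ (())(())B   [B -> ( )]
(())(())B ⇒ (())(())()   [B -> ( )]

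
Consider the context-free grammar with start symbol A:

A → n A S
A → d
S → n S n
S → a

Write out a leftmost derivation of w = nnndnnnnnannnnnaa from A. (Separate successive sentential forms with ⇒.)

A ⇒ nAS   [A → n A S]
nAS ⇒ nnASS   [A → n A S]
nnASS ⇒ nnnASSS   [A → n A S]
nnnASSS ⇒ nnndSSS   [A → d]
nnndSSS ⇒ nnndnSnSS   [S → n S n]
nnndnSnSS ⇒ nnndnnSnnSS   [S → n S n]
nnndnnSnnSS ⇒ nnndnnnSnnnSS   [S → n S n]
nnndnnnSnnnSS ⇒ nnndnnnnSnnnnSS   [S → n S n]
nnndnnnnSnnnnSS ⇒ nnndnnnnnSnnnnnSS   [S → n S n]
nnndnnnnnSnnnnnSS ⇒ nnndnnnnnannnnnSS   [S → a]
nnndnnnnnannnnnSS ⇒ nnndnnnnnannnnnaS   [S → a]
nnndnnnnnannnnnaS ⇒ nnndnnnnnannnnnaa   [S → a]

A ⇒ nAS ⇒ nnASS ⇒ nnnASSS ⇒ nnndSSS ⇒ nnndnSnSS ⇒ nnndnnSnnSS ⇒ nnndnnnSnnnSS ⇒ nnndnnnnSnnnnSS ⇒ nnndnnnnnSnnnnnSS ⇒ nnndnnnnnannnnnSS ⇒ nnndnnnnnannnnnaS ⇒ nnndnnnnnannnnnaa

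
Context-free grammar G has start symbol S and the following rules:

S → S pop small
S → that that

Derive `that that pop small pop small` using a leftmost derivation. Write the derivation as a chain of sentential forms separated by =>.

S => S pop small => S pop small pop small => that that pop small pop small

S => S pop small   [S → S pop small]
S pop small => S pop small pop small   [S → S pop small]
S pop small pop small => that that pop small pop small   [S → that that]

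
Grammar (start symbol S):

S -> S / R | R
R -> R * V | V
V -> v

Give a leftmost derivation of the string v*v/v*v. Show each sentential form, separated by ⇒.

S⇒S/R⇒R/R⇒R*V/R⇒V*V/R⇒v*V/R⇒v*v/R⇒v*v/R*V⇒v*v/V*V⇒v*v/v*V⇒v*v/v*v

S ⇒ S/R   [S -> S / R]
S/R ⇒ R/R   [S -> R]
R/R ⇒ R*V/R   [R -> R * V]
R*V/R ⇒ V*V/R   [R -> V]
V*V/R ⇒ v*V/R   [V -> v]
v*V/R ⇒ v*v/R   [V -> v]
v*v/R ⇒ v*v/R*V   [R -> R * V]
v*v/R*V ⇒ v*v/V*V   [R -> V]
v*v/V*V ⇒ v*v/v*V   [V -> v]
v*v/v*V ⇒ v*v/v*v   [V -> v]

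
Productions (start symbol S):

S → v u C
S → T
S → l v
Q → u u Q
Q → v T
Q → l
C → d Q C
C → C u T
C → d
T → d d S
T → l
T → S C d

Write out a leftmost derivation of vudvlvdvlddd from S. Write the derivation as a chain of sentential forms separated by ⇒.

S⇒vuC⇒vudQC⇒vudvTC⇒vudvSCdC⇒vudvlvCdC⇒vudvlvdQCdC⇒vudvlvdvTCdC⇒vudvlvdvlCdC⇒vudvlvdvlddC⇒vudvlvdvlddd

S ⇒ vuC   [S → v u C]
vuC ⇒ vudQC   [C → d Q C]
vudQC ⇒ vudvTC   [Q → v T]
vudvTC ⇒ vudvSCdC   [T → S C d]
vudvSCdC ⇒ vudvlvCdC   [S → l v]
vudvlvCdC ⇒ vudvlvdQCdC   [C → d Q C]
vudvlvdQCdC ⇒ vudvlvdvTCdC   [Q → v T]
vudvlvdvTCdC ⇒ vudvlvdvlCdC   [T → l]
vudvlvdvlCdC ⇒ vudvlvdvlddC   [C → d]
vudvlvdvlddC ⇒ vudvlvdvlddd   [C → d]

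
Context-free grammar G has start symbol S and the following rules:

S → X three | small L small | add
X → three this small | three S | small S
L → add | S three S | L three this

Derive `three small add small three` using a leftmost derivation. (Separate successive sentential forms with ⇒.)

S ⇒ X three ⇒ three S three ⇒ three small L small three ⇒ three small add small three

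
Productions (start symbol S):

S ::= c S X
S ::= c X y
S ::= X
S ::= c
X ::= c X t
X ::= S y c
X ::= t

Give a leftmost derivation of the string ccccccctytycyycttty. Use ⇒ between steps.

S ⇒ cXy ⇒ ccXty ⇒ cccXtty ⇒ ccccXttty ⇒ ccccSycttty ⇒ cccccXyycttty ⇒ cccccSycyycttty ⇒ ccccccSXycyycttty ⇒ cccccccXyXycyycttty ⇒ ccccccctyXycyycttty ⇒ ccccccctytycyycttty

S ⇒ cXy   [S ::= c X y]
cXy ⇒ ccXty   [X ::= c X t]
ccXty ⇒ cccXtty   [X ::= c X t]
cccXtty ⇒ ccccXttty   [X ::= c X t]
ccccXttty ⇒ ccccSycttty   [X ::= S y c]
ccccSycttty ⇒ cccccXyycttty   [S ::= c X y]
cccccXyycttty ⇒ cccccSycyycttty   [X ::= S y c]
cccccSycyycttty ⇒ ccccccSXycyycttty   [S ::= c S X]
ccccccSXycyycttty ⇒ cccccccXyXycyycttty   [S ::= c X y]
cccccccXyXycyycttty ⇒ ccccccctyXycyycttty   [X ::= t]
ccccccctyXycyycttty ⇒ ccccccctytycyycttty   [X ::= t]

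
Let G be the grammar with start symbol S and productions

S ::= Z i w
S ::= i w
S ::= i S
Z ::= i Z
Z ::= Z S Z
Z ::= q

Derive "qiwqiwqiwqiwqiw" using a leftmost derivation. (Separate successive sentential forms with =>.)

S=>Ziw=>ZSZiw=>ZSZSZiw=>ZSZSZSZiw=>ZSZSZSZSZiw=>qSZSZSZSZiw=>qiwZSZSZSZiw=>qiwqSZSZSZiw=>qiwqiwZSZSZiw=>qiwqiwqSZSZiw=>qiwqiwqiwZSZiw=>qiwqiwqiwqSZiw=>qiwqiwqiwqiwZiw=>qiwqiwqiwqiwqiw

S => Ziw   [S ::= Z i w]
Ziw => ZSZiw   [Z ::= Z S Z]
ZSZiw => ZSZSZiw   [Z ::= Z S Z]
ZSZSZiw => ZSZSZSZiw   [Z ::= Z S Z]
ZSZSZSZiw => ZSZSZSZSZiw   [Z ::= Z S Z]
ZSZSZSZSZiw => qSZSZSZSZiw   [Z ::= q]
qSZSZSZSZiw => qiwZSZSZSZiw   [S ::= i w]
qiwZSZSZSZiw => qiwqSZSZSZiw   [Z ::= q]
qiwqSZSZSZiw => qiwqiwZSZSZiw   [S ::= i w]
qiwqiwZSZSZiw => qiwqiwqSZSZiw   [Z ::= q]
qiwqiwqSZSZiw => qiwqiwqiwZSZiw   [S ::= i w]
qiwqiwqiwZSZiw => qiwqiwqiwqSZiw   [Z ::= q]
qiwqiwqiwqSZiw => qiwqiwqiwqiwZiw   [S ::= i w]
qiwqiwqiwqiwZiw => qiwqiwqiwqiwqiw   [Z ::= q]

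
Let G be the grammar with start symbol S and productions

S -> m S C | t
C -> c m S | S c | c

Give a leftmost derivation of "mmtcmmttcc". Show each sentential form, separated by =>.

S => mSC => mmSCC => mmtCC => mmtcmSC => mmtcmmSCC => mmtcmmtCC => mmtcmmtScC => mmtcmmttcC => mmtcmmttcc

S => mSC   [S -> m S C]
mSC => mmSCC   [S -> m S C]
mmSCC => mmtCC   [S -> t]
mmtCC => mmtcmSC   [C -> c m S]
mmtcmSC => mmtcmmSCC   [S -> m S C]
mmtcmmSCC => mmtcmmtCC   [S -> t]
mmtcmmtCC => mmtcmmtScC   [C -> S c]
mmtcmmtScC => mmtcmmttcC   [S -> t]
mmtcmmttcC => mmtcmmttcc   [C -> c]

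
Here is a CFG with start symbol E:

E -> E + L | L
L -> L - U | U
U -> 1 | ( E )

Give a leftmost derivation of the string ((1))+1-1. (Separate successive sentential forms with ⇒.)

E ⇒ E+L   [E -> E + L]
E+L ⇒ L+L   [E -> L]
L+L ⇒ U+L   [L -> U]
U+L ⇒ (E)+L   [U -> ( E )]
(E)+L ⇒ (L)+L   [E -> L]
(L)+L ⇒ (U)+L   [L -> U]
(U)+L ⇒ ((E))+L   [U -> ( E )]
((E))+L ⇒ ((L))+L   [E -> L]
((L))+L ⇒ ((U))+L   [L -> U]
((U))+L ⇒ ((1))+L   [U -> 1]
((1))+L ⇒ ((1))+L-U   [L -> L - U]
((1))+L-U ⇒ ((1))+U-U   [L -> U]
((1))+U-U ⇒ ((1))+1-U   [U -> 1]
((1))+1-U ⇒ ((1))+1-1   [U -> 1]

E⇒E+L⇒L+L⇒U+L⇒(E)+L⇒(L)+L⇒(U)+L⇒((E))+L⇒((L))+L⇒((U))+L⇒((1))+L⇒((1))+L-U⇒((1))+U-U⇒((1))+1-U⇒((1))+1-1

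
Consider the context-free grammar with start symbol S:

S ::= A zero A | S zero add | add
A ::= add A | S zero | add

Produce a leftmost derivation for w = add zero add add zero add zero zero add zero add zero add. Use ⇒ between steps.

S ⇒ S zero add   [S ::= S zero add]
S zero add ⇒ S zero add zero add   [S ::= S zero add]
S zero add zero add ⇒ S zero add zero add zero add   [S ::= S zero add]
S zero add zero add zero add ⇒ A zero A zero add zero add zero add   [S ::= A zero A]
A zero A zero add zero add zero add ⇒ add zero A zero add zero add zero add   [A ::= add]
add zero A zero add zero add zero add ⇒ add zero S zero zero add zero add zero add   [A ::= S zero]
add zero S zero zero add zero add zero add ⇒ add zero A zero A zero zero add zero add zero add   [S ::= A zero A]
add zero A zero A zero zero add zero add zero add ⇒ add zero add A zero A zero zero add zero add zero add   [A ::= add A]
add zero add A zero A zero zero add zero add zero add ⇒ add zero add add zero A zero zero add zero add zero add   [A ::= add]
add zero add add zero A zero zero add zero add zero add ⇒ add zero add add zero add zero zero add zero add zero add   [A ::= add]

S ⇒ S zero add ⇒ S zero add zero add ⇒ S zero add zero add zero add ⇒ A zero A zero add zero add zero add ⇒ add zero A zero add zero add zero add ⇒ add zero S zero zero add zero add zero add ⇒ add zero A zero A zero zero add zero add zero add ⇒ add zero add A zero A zero zero add zero add zero add ⇒ add zero add add zero A zero zero add zero add zero add ⇒ add zero add add zero add zero zero add zero add zero add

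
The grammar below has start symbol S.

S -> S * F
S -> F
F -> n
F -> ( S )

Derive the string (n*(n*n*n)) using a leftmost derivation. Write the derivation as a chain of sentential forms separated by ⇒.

S ⇒ F ⇒ (S) ⇒ (S*F) ⇒ (F*F) ⇒ (n*F) ⇒ (n*(S)) ⇒ (n*(S*F)) ⇒ (n*(S*F*F)) ⇒ (n*(F*F*F)) ⇒ (n*(n*F*F)) ⇒ (n*(n*n*F)) ⇒ (n*(n*n*n))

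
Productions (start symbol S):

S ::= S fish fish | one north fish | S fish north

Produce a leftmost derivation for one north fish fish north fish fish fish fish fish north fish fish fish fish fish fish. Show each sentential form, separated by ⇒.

S ⇒ S fish fish ⇒ S fish fish fish fish ⇒ S fish fish fish fish fish fish ⇒ S fish north fish fish fish fish fish fish ⇒ S fish fish fish north fish fish fish fish fish fish ⇒ S fish fish fish fish fish north fish fish fish fish fish fish ⇒ S fish north fish fish fish fish fish north fish fish fish fish fish fish ⇒ one north fish fish north fish fish fish fish fish north fish fish fish fish fish fish

S ⇒ S fish fish   [S ::= S fish fish]
S fish fish ⇒ S fish fish fish fish   [S ::= S fish fish]
S fish fish fish fish ⇒ S fish fish fish fish fish fish   [S ::= S fish fish]
S fish fish fish fish fish fish ⇒ S fish north fish fish fish fish fish fish   [S ::= S fish north]
S fish north fish fish fish fish fish fish ⇒ S fish fish fish north fish fish fish fish fish fish   [S ::= S fish fish]
S fish fish fish north fish fish fish fish fish fish ⇒ S fish fish fish fish fish north fish fish fish fish fish fish   [S ::= S fish fish]
S fish fish fish fish fish north fish fish fish fish fish fish ⇒ S fish north fish fish fish fish fish north fish fish fish fish fish fish   [S ::= S fish north]
S fish north fish fish fish fish fish north fish fish fish fish fish fish ⇒ one north fish fish north fish fish fish fish fish north fish fish fish fish fish fish   [S ::= one north fish]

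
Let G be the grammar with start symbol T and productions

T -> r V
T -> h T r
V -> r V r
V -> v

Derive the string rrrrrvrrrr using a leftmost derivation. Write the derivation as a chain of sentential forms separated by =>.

T => rV => rrVr => rrrVrr => rrrrVrrr => rrrrrVrrrr => rrrrrvrrrr

T => rV   [T -> r V]
rV => rrVr   [V -> r V r]
rrVr => rrrVrr   [V -> r V r]
rrrVrr => rrrrVrrr   [V -> r V r]
rrrrVrrr => rrrrrVrrrr   [V -> r V r]
rrrrrVrrrr => rrrrrvrrrr   [V -> v]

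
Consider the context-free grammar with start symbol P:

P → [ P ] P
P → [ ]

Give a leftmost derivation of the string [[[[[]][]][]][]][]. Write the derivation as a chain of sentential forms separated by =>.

P => [P]P => [[P]P]P => [[[P]P]P]P => [[[[P]P]P]P]P => [[[[[]]P]P]P]P => [[[[[]][]]P]P]P => [[[[[]][]][]]P]P => [[[[[]][]][]][]]P => [[[[[]][]][]][]][]

P => [P]P   [P → [ P ] P]
[P]P => [[P]P]P   [P → [ P ] P]
[[P]P]P => [[[P]P]P]P   [P → [ P ] P]
[[[P]P]P]P => [[[[P]P]P]P]P   [P → [ P ] P]
[[[[P]P]P]P]P => [[[[[]]P]P]P]P   [P → [ ]]
[[[[[]]P]P]P]P => [[[[[]][]]P]P]P   [P → [ ]]
[[[[[]][]]P]P]P => [[[[[]][]][]]P]P   [P → [ ]]
[[[[[]][]][]]P]P => [[[[[]][]][]][]]P   [P → [ ]]
[[[[[]][]][]][]]P => [[[[[]][]][]][]][]   [P → [ ]]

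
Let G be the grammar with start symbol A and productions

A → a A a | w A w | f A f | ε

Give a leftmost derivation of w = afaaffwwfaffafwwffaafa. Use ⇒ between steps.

A⇒aAa⇒afAfa⇒afaAafa⇒afaaAaafa⇒afaafAfaafa⇒afaaffAffaafa⇒afaaffwAwffaafa⇒afaaffwwAwwffaafa⇒afaaffwwfAfwwffaafa⇒afaaffwwfaAafwwffaafa⇒afaaffwwfafAfafwwffaafa⇒afaaffwwfaffafwwffaafa

A ⇒ aAa   [A → a A a]
aAa ⇒ afAfa   [A → f A f]
afAfa ⇒ afaAafa   [A → a A a]
afaAafa ⇒ afaaAaafa   [A → a A a]
afaaAaafa ⇒ afaafAfaafa   [A → f A f]
afaafAfaafa ⇒ afaaffAffaafa   [A → f A f]
afaaffAffaafa ⇒ afaaffwAwffaafa   [A → w A w]
afaaffwAwffaafa ⇒ afaaffwwAwwffaafa   [A → w A w]
afaaffwwAwwffaafa ⇒ afaaffwwfAfwwffaafa   [A → f A f]
afaaffwwfAfwwffaafa ⇒ afaaffwwfaAafwwffaafa   [A → a A a]
afaaffwwfaAafwwffaafa ⇒ afaaffwwfafAfafwwffaafa   [A → f A f]
afaaffwwfafAfafwwffaafa ⇒ afaaffwwfaffafwwffaafa   [A → ε]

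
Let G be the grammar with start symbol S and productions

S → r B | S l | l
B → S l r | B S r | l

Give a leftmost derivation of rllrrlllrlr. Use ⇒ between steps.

S ⇒ rB   [S → r B]
rB ⇒ rBSr   [B → B S r]
rBSr ⇒ rSlrSr   [B → S l r]
rSlrSr ⇒ rllrSr   [S → l]
rllrSr ⇒ rllrSlr   [S → S l]
rllrSlr ⇒ rllrrBlr   [S → r B]
rllrrBlr ⇒ rllrrSlrlr   [B → S l r]
rllrrSlrlr ⇒ rllrrSllrlr   [S → S l]
rllrrSllrlr ⇒ rllrrlllrlr   [S → l]

S ⇒ rB ⇒ rBSr ⇒ rSlrSr ⇒ rllrSr ⇒ rllrSlr ⇒ rllrrBlr ⇒ rllrrSlrlr ⇒ rllrrSllrlr ⇒ rllrrlllrlr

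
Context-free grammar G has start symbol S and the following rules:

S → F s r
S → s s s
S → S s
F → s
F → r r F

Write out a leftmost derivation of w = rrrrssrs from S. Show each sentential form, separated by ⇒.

S ⇒ Ss ⇒ Fsrs ⇒ rrFsrs ⇒ rrrrFsrs ⇒ rrrrssrs

S ⇒ Ss   [S → S s]
Ss ⇒ Fsrs   [S → F s r]
Fsrs ⇒ rrFsrs   [F → r r F]
rrFsrs ⇒ rrrrFsrs   [F → r r F]
rrrrFsrs ⇒ rrrrssrs   [F → s]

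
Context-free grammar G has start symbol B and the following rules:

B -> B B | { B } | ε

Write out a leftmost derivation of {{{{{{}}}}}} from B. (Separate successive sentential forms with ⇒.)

B ⇒ {B} ⇒ {{B}} ⇒ {{{B}}} ⇒ {{{{B}}}} ⇒ {{{{{B}}}}} ⇒ {{{{{{B}}}}}} ⇒ {{{{{{}}}}}}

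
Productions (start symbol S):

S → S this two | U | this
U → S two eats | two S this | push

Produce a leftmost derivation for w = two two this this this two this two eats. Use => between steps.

S => U   [S → U]
U => S two eats   [U → S two eats]
S two eats => U two eats   [S → U]
U two eats => two S this two eats   [U → two S this]
two S this two eats => two S this two this two eats   [S → S this two]
two S this two this two eats => two U this two this two eats   [S → U]
two U this two this two eats => two two S this this two this two eats   [U → two S this]
two two S this this two this two eats => two two this this this two this two eats   [S → this]

S => U => S two eats => U two eats => two S this two eats => two S this two this two eats => two U this two this two eats => two two S this this two this two eats => two two this this this two this two eats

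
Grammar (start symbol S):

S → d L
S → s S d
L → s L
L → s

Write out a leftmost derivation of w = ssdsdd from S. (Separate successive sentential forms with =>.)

S => sSd   [S → s S d]
sSd => ssSdd   [S → s S d]
ssSdd => ssdLdd   [S → d L]
ssdLdd => ssdsdd   [L → s]

S => sSd => ssSdd => ssdLdd => ssdsdd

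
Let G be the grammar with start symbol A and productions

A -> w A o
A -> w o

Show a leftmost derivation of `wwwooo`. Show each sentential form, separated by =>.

A => wAo => wwAoo => wwwooo

A => wAo   [A -> w A o]
wAo => wwAoo   [A -> w A o]
wwAoo => wwwooo   [A -> w o]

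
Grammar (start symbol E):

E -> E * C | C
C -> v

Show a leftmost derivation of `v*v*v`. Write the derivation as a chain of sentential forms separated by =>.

E => E*C => E*C*C => C*C*C => v*C*C => v*v*C => v*v*v

E => E*C   [E -> E * C]
E*C => E*C*C   [E -> E * C]
E*C*C => C*C*C   [E -> C]
C*C*C => v*C*C   [C -> v]
v*C*C => v*v*C   [C -> v]
v*v*C => v*v*v   [C -> v]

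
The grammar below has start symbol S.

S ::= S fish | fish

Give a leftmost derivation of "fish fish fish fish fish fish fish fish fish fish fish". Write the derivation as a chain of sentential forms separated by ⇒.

S ⇒ S fish ⇒ S fish fish ⇒ S fish fish fish ⇒ S fish fish fish fish ⇒ S fish fish fish fish fish ⇒ S fish fish fish fish fish fish ⇒ S fish fish fish fish fish fish fish ⇒ S fish fish fish fish fish fish fish fish ⇒ S fish fish fish fish fish fish fish fish fish ⇒ S fish fish fish fish fish fish fish fish fish fish ⇒ fish fish fish fish fish fish fish fish fish fish fish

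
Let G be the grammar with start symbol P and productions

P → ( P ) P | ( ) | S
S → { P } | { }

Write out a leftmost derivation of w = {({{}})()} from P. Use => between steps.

P => S => {P} => {(P)P} => {(S)P} => {({P})P} => {({S})P} => {({{}})P} => {({{}})()}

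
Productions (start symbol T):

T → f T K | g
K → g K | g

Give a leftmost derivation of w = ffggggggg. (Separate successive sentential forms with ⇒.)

T ⇒ fTK   [T → f T K]
fTK ⇒ ffTKK   [T → f T K]
ffTKK ⇒ ffgKK   [T → g]
ffgKK ⇒ ffggKK   [K → g K]
ffggKK ⇒ ffgggK   [K → g]
ffgggK ⇒ ffggggK   [K → g K]
ffggggK ⇒ ffgggggK   [K → g K]
ffgggggK ⇒ ffggggggK   [K → g K]
ffggggggK ⇒ ffggggggg   [K → g]

T ⇒ fTK ⇒ ffTKK ⇒ ffgKK ⇒ ffggKK ⇒ ffgggK ⇒ ffggggK ⇒ ffgggggK ⇒ ffggggggK ⇒ ffggggggg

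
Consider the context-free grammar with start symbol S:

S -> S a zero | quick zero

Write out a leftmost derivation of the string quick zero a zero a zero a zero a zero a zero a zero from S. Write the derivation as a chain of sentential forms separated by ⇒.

S ⇒ S a zero ⇒ S a zero a zero ⇒ S a zero a zero a zero ⇒ S a zero a zero a zero a zero ⇒ S a zero a zero a zero a zero a zero ⇒ S a zero a zero a zero a zero a zero a zero ⇒ quick zero a zero a zero a zero a zero a zero a zero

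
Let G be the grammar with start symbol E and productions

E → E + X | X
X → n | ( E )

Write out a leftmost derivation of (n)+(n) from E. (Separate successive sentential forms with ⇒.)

E ⇒ E+X ⇒ X+X ⇒ (E)+X ⇒ (X)+X ⇒ (n)+X ⇒ (n)+(E) ⇒ (n)+(X) ⇒ (n)+(n)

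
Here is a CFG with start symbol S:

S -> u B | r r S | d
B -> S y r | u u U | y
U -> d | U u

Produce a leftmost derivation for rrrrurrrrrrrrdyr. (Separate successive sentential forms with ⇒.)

S ⇒ rrS   [S -> r r S]
rrS ⇒ rrrrS   [S -> r r S]
rrrrS ⇒ rrrruB   [S -> u B]
rrrruB ⇒ rrrruSyr   [B -> S y r]
rrrruSyr ⇒ rrrrurrSyr   [S -> r r S]
rrrrurrSyr ⇒ rrrrurrrrSyr   [S -> r r S]
rrrrurrrrSyr ⇒ rrrrurrrrrrSyr   [S -> r r S]
rrrrurrrrrrSyr ⇒ rrrrurrrrrrrrSyr   [S -> r r S]
rrrrurrrrrrrrSyr ⇒ rrrrurrrrrrrrdyr   [S -> d]

S ⇒ rrS ⇒ rrrrS ⇒ rrrruB ⇒ rrrruSyr ⇒ rrrrurrSyr ⇒ rrrrurrrrSyr ⇒ rrrrurrrrrrSyr ⇒ rrrrurrrrrrrrSyr ⇒ rrrrurrrrrrrrdyr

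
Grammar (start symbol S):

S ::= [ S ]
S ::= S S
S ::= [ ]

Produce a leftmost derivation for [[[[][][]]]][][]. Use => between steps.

S => SS => SSS => [S]SS => [[S]]SS => [[[S]]]SS => [[[SS]]]SS => [[[SSS]]]SS => [[[[]SS]]]SS => [[[[][]S]]]SS => [[[[][][]]]]SS => [[[[][][]]]][]S => [[[[][][]]]][][]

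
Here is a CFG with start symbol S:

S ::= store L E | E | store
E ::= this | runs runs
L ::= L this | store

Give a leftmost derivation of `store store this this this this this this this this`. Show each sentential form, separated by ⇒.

S ⇒ store L E ⇒ store L this E ⇒ store L this this E ⇒ store L this this this E ⇒ store L this this this this E ⇒ store L this this this this this E ⇒ store L this this this this this this E ⇒ store L this this this this this this this E ⇒ store store this this this this this this this E ⇒ store store this this this this this this this this

S ⇒ store L E   [S ::= store L E]
store L E ⇒ store L this E   [L ::= L this]
store L this E ⇒ store L this this E   [L ::= L this]
store L this this E ⇒ store L this this this E   [L ::= L this]
store L this this this E ⇒ store L this this this this E   [L ::= L this]
store L this this this this E ⇒ store L this this this this this E   [L ::= L this]
store L this this this this this E ⇒ store L this this this this this this E   [L ::= L this]
store L this this this this this this E ⇒ store L this this this this this this this E   [L ::= L this]
store L this this this this this this this E ⇒ store store this this this this this this this E   [L ::= store]
store store this this this this this this this E ⇒ store store this this this this this this this this   [E ::= this]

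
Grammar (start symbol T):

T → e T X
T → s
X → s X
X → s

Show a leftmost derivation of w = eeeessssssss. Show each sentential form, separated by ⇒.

T ⇒ eTX ⇒ eeTXX ⇒ eeeTXXX ⇒ eeeeTXXXX ⇒ eeeesXXXX ⇒ eeeessXXXX ⇒ eeeesssXXX ⇒ eeeessssXX ⇒ eeeesssssXX ⇒ eeeessssssXX ⇒ eeeesssssssX ⇒ eeeessssssss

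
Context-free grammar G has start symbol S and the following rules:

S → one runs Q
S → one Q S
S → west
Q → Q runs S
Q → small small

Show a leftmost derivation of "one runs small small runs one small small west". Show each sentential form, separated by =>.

S => one runs Q   [S → one runs Q]
one runs Q => one runs Q runs S   [Q → Q runs S]
one runs Q runs S => one runs small small runs S   [Q → small small]
one runs small small runs S => one runs small small runs one Q S   [S → one Q S]
one runs small small runs one Q S => one runs small small runs one small small S   [Q → small small]
one runs small small runs one small small S => one runs small small runs one small small west   [S → west]

S => one runs Q => one runs Q runs S => one runs small small runs S => one runs small small runs one Q S => one runs small small runs one small small S => one runs small small runs one small small west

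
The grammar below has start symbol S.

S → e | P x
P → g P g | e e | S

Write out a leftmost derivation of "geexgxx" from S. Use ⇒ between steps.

S⇒Px⇒Sx⇒Pxx⇒gPgxx⇒gSgxx⇒gPxgxx⇒geexgxx

S ⇒ Px   [S → P x]
Px ⇒ Sx   [P → S]
Sx ⇒ Pxx   [S → P x]
Pxx ⇒ gPgxx   [P → g P g]
gPgxx ⇒ gSgxx   [P → S]
gSgxx ⇒ gPxgxx   [S → P x]
gPxgxx ⇒ geexgxx   [P → e e]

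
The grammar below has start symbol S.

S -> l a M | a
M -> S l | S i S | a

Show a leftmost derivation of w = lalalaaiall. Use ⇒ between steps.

S⇒laM⇒laSl⇒lalaMl⇒lalaSll⇒lalalaMll⇒lalalaSiSll⇒lalalaaiSll⇒lalalaaiall

S ⇒ laM   [S -> l a M]
laM ⇒ laSl   [M -> S l]
laSl ⇒ lalaMl   [S -> l a M]
lalaMl ⇒ lalaSll   [M -> S l]
lalaSll ⇒ lalalaMll   [S -> l a M]
lalalaMll ⇒ lalalaSiSll   [M -> S i S]
lalalaSiSll ⇒ lalalaaiSll   [S -> a]
lalalaaiSll ⇒ lalalaaiall   [S -> a]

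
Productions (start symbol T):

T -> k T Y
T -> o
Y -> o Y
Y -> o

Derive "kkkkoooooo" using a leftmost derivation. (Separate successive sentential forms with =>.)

T=>kTY=>kkTYY=>kkkTYYY=>kkkkTYYYY=>kkkkoYYYY=>kkkkooYYY=>kkkkoooYY=>kkkkooooY=>kkkkoooooY=>kkkkoooooo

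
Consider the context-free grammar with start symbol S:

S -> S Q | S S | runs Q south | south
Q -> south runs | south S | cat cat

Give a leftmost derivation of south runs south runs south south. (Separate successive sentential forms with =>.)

S => S S   [S -> S S]
S S => south S   [S -> south]
south S => south S S   [S -> S S]
south S S => south runs Q south S   [S -> runs Q south]
south runs Q south S => south runs south runs south S   [Q -> south runs]
south runs south runs south S => south runs south runs south south   [S -> south]

S => S S => south S => south S S => south runs Q south S => south runs south runs south S => south runs south runs south south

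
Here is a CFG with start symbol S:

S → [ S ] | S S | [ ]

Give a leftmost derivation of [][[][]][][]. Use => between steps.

S => SS => SSS => []SS => []SSS => [][S]SS => [][SS]SS => [][[]S]SS => [][[][]]SS => [][[][]][]S => [][[][]][][]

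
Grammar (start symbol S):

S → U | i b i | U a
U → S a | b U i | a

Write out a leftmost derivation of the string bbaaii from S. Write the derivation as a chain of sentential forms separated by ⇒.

S ⇒ U   [S → U]
U ⇒ bUi   [U → b U i]
bUi ⇒ bbUii   [U → b U i]
bbUii ⇒ bbSaii   [U → S a]
bbSaii ⇒ bbUaii   [S → U]
bbUaii ⇒ bbaaii   [U → a]

S⇒U⇒bUi⇒bbUii⇒bbSaii⇒bbUaii⇒bbaaii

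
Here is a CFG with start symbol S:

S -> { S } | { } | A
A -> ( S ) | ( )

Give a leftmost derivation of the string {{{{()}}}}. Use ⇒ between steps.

S ⇒ {S}   [S -> { S }]
{S} ⇒ {{S}}   [S -> { S }]
{{S}} ⇒ {{{S}}}   [S -> { S }]
{{{S}}} ⇒ {{{{S}}}}   [S -> { S }]
{{{{S}}}} ⇒ {{{{A}}}}   [S -> A]
{{{{A}}}} ⇒ {{{{()}}}}   [A -> ( )]

S⇒{S}⇒{{S}}⇒{{{S}}}⇒{{{{S}}}}⇒{{{{A}}}}⇒{{{{()}}}}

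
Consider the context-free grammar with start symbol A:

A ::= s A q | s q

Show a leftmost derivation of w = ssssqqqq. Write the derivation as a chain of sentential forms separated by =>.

A => sAq   [A ::= s A q]
sAq => ssAqq   [A ::= s A q]
ssAqq => sssAqqq   [A ::= s A q]
sssAqqq => ssssqqqq   [A ::= s q]

A => sAq => ssAqq => sssAqqq => ssssqqqq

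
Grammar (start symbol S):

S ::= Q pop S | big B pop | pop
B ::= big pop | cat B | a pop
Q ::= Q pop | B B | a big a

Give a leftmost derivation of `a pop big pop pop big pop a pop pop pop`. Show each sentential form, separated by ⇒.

S ⇒ Q pop S   [S ::= Q pop S]
Q pop S ⇒ B B pop S   [Q ::= B B]
B B pop S ⇒ a pop B pop S   [B ::= a pop]
a pop B pop S ⇒ a pop big pop pop S   [B ::= big pop]
a pop big pop pop S ⇒ a pop big pop pop Q pop S   [S ::= Q pop S]
a pop big pop pop Q pop S ⇒ a pop big pop pop B B pop S   [Q ::= B B]
a pop big pop pop B B pop S ⇒ a pop big pop pop big pop B pop S   [B ::= big pop]
a pop big pop pop big pop B pop S ⇒ a pop big pop pop big pop a pop pop S   [B ::= a pop]
a pop big pop pop big pop a pop pop S ⇒ a pop big pop pop big pop a pop pop pop   [S ::= pop]

S ⇒ Q pop S ⇒ B B pop S ⇒ a pop B pop S ⇒ a pop big pop pop S ⇒ a pop big pop pop Q pop S ⇒ a pop big pop pop B B pop S ⇒ a pop big pop pop big pop B pop S ⇒ a pop big pop pop big pop a pop pop S ⇒ a pop big pop pop big pop a pop pop pop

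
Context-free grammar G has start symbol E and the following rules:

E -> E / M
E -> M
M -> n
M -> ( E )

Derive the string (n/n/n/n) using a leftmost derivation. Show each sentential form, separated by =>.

E=>M=>(E)=>(E/M)=>(E/M/M)=>(E/M/M/M)=>(M/M/M/M)=>(n/M/M/M)=>(n/n/M/M)=>(n/n/n/M)=>(n/n/n/n)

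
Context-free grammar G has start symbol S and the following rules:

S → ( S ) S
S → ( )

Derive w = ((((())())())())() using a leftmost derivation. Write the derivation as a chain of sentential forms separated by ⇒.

S ⇒ (S)S ⇒ ((S)S)S ⇒ (((S)S)S)S ⇒ ((((S)S)S)S)S ⇒ ((((())S)S)S)S ⇒ ((((())())S)S)S ⇒ ((((())())())S)S ⇒ ((((())())())())S ⇒ ((((())())())())()

S ⇒ (S)S   [S → ( S ) S]
(S)S ⇒ ((S)S)S   [S → ( S ) S]
((S)S)S ⇒ (((S)S)S)S   [S → ( S ) S]
(((S)S)S)S ⇒ ((((S)S)S)S)S   [S → ( S ) S]
((((S)S)S)S)S ⇒ ((((())S)S)S)S   [S → ( )]
((((())S)S)S)S ⇒ ((((())())S)S)S   [S → ( )]
((((())())S)S)S ⇒ ((((())())())S)S   [S → ( )]
((((())())())S)S ⇒ ((((())())())())S   [S → ( )]
((((())())())())S ⇒ ((((())())())())()   [S → ( )]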